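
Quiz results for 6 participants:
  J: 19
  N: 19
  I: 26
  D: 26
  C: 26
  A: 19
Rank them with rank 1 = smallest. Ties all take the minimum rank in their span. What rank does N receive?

1

Sorted (ascending): 19, 19, 19, 26, 26, 26
The 3 values of 19 occupy positions 1–3 → each gets rank 1.
The 3 values of 26 occupy positions 4–6 → each gets rank 4.
N has value 19 → rank 1.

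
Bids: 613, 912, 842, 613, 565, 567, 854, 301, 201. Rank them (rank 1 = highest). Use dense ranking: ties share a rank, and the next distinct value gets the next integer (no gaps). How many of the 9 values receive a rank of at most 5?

Sorted (descending): 912, 854, 842, 613, 613, 567, 565, 301, 201
The 2 values of 613 share dense rank 4.
Remaining distinct values take the next consecutive integers.
Ranks ≤ 5: {1, 2, 3, 4, 4, 5} → 6 values.

6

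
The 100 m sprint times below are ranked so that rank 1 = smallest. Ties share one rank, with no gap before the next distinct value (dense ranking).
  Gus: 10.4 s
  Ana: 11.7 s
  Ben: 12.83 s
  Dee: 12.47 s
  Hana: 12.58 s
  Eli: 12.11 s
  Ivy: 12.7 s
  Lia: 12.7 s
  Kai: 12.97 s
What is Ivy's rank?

Sorted (ascending): 10.4, 11.7, 12.11, 12.47, 12.58, 12.7, 12.7, 12.83, 12.97
The 2 values of 12.7 share dense rank 6.
Remaining distinct values take the next consecutive integers.
Ivy has value 12.7 s → rank 6.

6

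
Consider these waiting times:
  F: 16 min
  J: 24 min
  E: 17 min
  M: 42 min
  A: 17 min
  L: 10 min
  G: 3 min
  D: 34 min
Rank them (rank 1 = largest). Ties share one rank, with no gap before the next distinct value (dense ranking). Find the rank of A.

Sorted (descending): 42, 34, 24, 17, 17, 16, 10, 3
The 2 values of 17 share dense rank 4.
Remaining distinct values take the next consecutive integers.
A has value 17 min → rank 4.

4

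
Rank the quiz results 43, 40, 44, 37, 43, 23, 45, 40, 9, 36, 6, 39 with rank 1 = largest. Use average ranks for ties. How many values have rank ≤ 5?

Sorted (descending): 45, 44, 43, 43, 40, 40, 39, 37, 36, 23, 9, 6
The 2 values of 43 occupy positions 3–4 → average rank (3+4)/2 = 3.5.
The 2 values of 40 occupy positions 5–6 → average rank (5+6)/2 = 5.5.
Ranks ≤ 5: {1, 2, 3.5, 3.5} → 4 values.

4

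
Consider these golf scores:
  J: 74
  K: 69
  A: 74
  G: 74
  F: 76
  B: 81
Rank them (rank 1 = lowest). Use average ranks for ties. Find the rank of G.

Sorted (ascending): 69, 74, 74, 74, 76, 81
The 3 values of 74 occupy positions 2–4 → average rank 3.
G has value 74 → rank 3.

3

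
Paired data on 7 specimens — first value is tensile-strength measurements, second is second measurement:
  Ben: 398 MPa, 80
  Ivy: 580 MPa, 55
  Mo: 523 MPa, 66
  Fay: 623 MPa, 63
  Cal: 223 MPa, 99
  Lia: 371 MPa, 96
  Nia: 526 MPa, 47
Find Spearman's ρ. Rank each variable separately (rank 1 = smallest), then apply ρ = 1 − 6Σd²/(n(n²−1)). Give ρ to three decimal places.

Ranks of variable 1: 3, 6, 4, 7, 1, 2, 5
Ranks of variable 2: 5, 2, 4, 3, 7, 6, 1
d = r₁ − r₂: -2, 4, 0, 4, -6, -4, 4
d²: 4, 16, 0, 16, 36, 16, 16; Σd² = 104
ρ = 1 − 6·104/(7·48) = 1 − 624/336 = -0.857

-0.857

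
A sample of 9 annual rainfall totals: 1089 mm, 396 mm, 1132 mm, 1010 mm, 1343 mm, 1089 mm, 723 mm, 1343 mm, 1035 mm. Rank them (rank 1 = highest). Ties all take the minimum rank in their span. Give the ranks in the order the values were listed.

Sorted (descending): 1343, 1343, 1132, 1089, 1089, 1035, 1010, 723, 396
The 2 values of 1343 occupy positions 1–2 → each gets rank 1.
The 2 values of 1089 occupy positions 4–5 → each gets rank 4.

4, 9, 3, 7, 1, 4, 8, 1, 6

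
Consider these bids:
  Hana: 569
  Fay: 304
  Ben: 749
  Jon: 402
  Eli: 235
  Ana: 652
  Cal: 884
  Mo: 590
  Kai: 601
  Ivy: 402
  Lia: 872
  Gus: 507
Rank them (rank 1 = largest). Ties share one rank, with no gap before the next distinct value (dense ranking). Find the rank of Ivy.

9

Sorted (descending): 884, 872, 749, 652, 601, 590, 569, 507, 402, 402, 304, 235
The 2 values of 402 share dense rank 9.
Remaining distinct values take the next consecutive integers.
Ivy has value 402 → rank 9.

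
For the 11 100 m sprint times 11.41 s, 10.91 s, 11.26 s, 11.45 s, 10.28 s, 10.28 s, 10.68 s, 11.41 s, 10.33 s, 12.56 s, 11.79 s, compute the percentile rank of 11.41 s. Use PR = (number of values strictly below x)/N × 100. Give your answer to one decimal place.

54.5

N = 11.
Strictly below 11.41: 6. Equal to 11.41: 2.
PR = 6/11 × 100 = 54.5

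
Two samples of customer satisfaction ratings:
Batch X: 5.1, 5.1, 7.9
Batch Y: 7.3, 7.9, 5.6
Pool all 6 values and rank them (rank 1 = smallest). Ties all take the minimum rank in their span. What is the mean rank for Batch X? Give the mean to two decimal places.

2.33

Sorted (ascending): 5.1, 5.1, 5.6, 7.3, 7.9, 7.9
The 2 values of 5.1 occupy positions 1–2 → each gets rank 1.
The 2 values of 7.9 occupy positions 5–6 → each gets rank 5.
Batch X values → pooled ranks: 5.1→1, 5.1→1, 7.9→5
Mean rank = (1 + 1 + 5) / 3 = 2.33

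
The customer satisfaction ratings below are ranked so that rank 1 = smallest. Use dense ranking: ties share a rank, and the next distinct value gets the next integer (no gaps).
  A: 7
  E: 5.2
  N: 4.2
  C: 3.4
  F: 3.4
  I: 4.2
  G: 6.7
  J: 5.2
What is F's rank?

Sorted (ascending): 3.4, 3.4, 4.2, 4.2, 5.2, 5.2, 6.7, 7
The 2 values of 3.4 share dense rank 1.
The 2 values of 4.2 share dense rank 2.
The 2 values of 5.2 share dense rank 3.
Remaining distinct values take the next consecutive integers.
F has value 3.4 → rank 1.

1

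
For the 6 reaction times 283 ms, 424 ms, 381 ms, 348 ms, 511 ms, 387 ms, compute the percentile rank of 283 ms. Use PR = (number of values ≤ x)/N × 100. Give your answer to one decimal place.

16.7

N = 6.
Strictly below 283: 0. Equal to 283: 1.
PR = 1/6 × 100 = 16.7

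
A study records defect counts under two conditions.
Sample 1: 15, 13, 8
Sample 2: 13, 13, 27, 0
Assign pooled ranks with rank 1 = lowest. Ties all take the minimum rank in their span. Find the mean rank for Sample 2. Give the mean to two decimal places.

Sorted (ascending): 0, 8, 13, 13, 13, 15, 27
The 3 values of 13 occupy positions 3–5 → each gets rank 3.
Sample 2 values → pooled ranks: 13→3, 13→3, 27→7, 0→1
Mean rank = (3 + 3 + 7 + 1) / 4 = 3.50

3.50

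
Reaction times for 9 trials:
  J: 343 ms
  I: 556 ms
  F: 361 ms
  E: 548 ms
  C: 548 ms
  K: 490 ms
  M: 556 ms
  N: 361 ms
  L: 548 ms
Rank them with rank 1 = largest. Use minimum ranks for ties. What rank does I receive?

Sorted (descending): 556, 556, 548, 548, 548, 490, 361, 361, 343
The 2 values of 556 occupy positions 1–2 → each gets rank 1.
The 3 values of 548 occupy positions 3–5 → each gets rank 3.
The 2 values of 361 occupy positions 7–8 → each gets rank 7.
I has value 556 ms → rank 1.

1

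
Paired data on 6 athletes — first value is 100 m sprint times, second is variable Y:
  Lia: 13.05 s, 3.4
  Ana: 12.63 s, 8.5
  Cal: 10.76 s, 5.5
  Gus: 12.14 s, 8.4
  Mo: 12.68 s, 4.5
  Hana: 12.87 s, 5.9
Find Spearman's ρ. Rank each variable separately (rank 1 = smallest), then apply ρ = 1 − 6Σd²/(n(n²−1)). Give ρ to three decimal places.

-0.486

Ranks of variable 1: 6, 3, 1, 2, 4, 5
Ranks of variable 2: 1, 6, 3, 5, 2, 4
d = r₁ − r₂: 5, -3, -2, -3, 2, 1
d²: 25, 9, 4, 9, 4, 1; Σd² = 52
ρ = 1 − 6·52/(6·35) = 1 − 312/210 = -0.486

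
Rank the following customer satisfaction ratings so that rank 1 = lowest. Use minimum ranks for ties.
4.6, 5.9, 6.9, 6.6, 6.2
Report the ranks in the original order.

Sorted (ascending): 4.6, 5.9, 6.2, 6.6, 6.9
No ties — each value takes its position as its rank.

1, 2, 5, 4, 3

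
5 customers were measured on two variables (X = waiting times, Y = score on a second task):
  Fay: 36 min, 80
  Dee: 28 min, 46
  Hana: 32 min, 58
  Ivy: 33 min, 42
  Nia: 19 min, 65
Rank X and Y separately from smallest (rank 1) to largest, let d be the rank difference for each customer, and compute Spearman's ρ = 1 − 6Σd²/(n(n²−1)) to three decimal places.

0.100

Ranks of variable 1: 5, 2, 3, 4, 1
Ranks of variable 2: 5, 2, 3, 1, 4
d = r₁ − r₂: 0, 0, 0, 3, -3
d²: 0, 0, 0, 9, 9; Σd² = 18
ρ = 1 − 6·18/(5·24) = 1 − 108/120 = 0.100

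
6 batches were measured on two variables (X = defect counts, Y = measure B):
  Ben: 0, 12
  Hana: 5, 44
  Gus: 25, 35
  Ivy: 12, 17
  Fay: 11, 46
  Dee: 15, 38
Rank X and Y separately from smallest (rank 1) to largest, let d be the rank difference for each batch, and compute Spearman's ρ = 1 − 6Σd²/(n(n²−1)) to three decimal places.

Ranks of variable 1: 1, 2, 6, 4, 3, 5
Ranks of variable 2: 1, 5, 3, 2, 6, 4
d = r₁ − r₂: 0, -3, 3, 2, -3, 1
d²: 0, 9, 9, 4, 9, 1; Σd² = 32
ρ = 1 − 6·32/(6·35) = 1 − 192/210 = 0.086

0.086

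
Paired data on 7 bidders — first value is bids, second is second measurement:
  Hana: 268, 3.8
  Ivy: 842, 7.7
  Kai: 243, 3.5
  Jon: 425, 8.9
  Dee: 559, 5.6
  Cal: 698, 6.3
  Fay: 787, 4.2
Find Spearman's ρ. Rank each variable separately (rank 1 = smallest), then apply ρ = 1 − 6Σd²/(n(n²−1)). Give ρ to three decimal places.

Ranks of variable 1: 2, 7, 1, 3, 4, 5, 6
Ranks of variable 2: 2, 6, 1, 7, 4, 5, 3
d = r₁ − r₂: 0, 1, 0, -4, 0, 0, 3
d²: 0, 1, 0, 16, 0, 0, 9; Σd² = 26
ρ = 1 − 6·26/(7·48) = 1 − 156/336 = 0.536

0.536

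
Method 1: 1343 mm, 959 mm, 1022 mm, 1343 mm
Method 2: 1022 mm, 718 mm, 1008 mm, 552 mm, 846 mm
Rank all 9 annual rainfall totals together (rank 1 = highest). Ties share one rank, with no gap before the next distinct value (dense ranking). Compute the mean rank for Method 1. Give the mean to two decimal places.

Sorted (descending): 1343, 1343, 1022, 1022, 1008, 959, 846, 718, 552
The 2 values of 1343 share dense rank 1.
The 2 values of 1022 share dense rank 2.
Remaining distinct values take the next consecutive integers.
Method 1 values → pooled ranks: 1343→1, 959→4, 1022→2, 1343→1
Mean rank = (1 + 4 + 2 + 1) / 4 = 2.00

2.00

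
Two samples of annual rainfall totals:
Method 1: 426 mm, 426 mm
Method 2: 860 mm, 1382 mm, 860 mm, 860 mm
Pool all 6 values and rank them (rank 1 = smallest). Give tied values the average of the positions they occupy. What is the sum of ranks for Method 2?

Sorted (ascending): 426, 426, 860, 860, 860, 1382
The 2 values of 426 occupy positions 1–2 → average rank (1+2)/2 = 1.5.
The 3 values of 860 occupy positions 3–5 → average rank 4.
Method 2 values → pooled ranks: 860→4, 1382→6, 860→4, 860→4
Rank sum = 4 + 6 + 4 + 4 = 18

18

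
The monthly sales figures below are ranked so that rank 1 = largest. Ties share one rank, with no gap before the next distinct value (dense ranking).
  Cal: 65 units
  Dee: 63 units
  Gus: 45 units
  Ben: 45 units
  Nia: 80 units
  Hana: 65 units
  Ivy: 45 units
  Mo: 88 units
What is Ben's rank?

Sorted (descending): 88, 80, 65, 65, 63, 45, 45, 45
The 2 values of 65 share dense rank 3.
The 3 values of 45 share dense rank 5.
Remaining distinct values take the next consecutive integers.
Ben has value 45 units → rank 5.

5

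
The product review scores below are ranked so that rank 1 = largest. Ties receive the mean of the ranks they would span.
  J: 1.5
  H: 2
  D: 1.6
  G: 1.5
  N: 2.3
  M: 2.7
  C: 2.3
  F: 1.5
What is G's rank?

Sorted (descending): 2.7, 2.3, 2.3, 2, 1.6, 1.5, 1.5, 1.5
The 2 values of 2.3 occupy positions 2–3 → average rank (2+3)/2 = 2.5.
The 3 values of 1.5 occupy positions 6–8 → average rank 7.
G has value 1.5 → rank 7.

7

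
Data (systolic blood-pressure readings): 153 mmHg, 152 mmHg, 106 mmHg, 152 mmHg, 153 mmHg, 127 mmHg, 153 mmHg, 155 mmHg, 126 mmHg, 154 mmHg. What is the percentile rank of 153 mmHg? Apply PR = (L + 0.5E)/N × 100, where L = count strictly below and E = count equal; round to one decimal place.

65.0

N = 10.
Strictly below 153: 5. Equal to 153: 3.
PR = (5 + 0.5·3)/10 × 100 = 65.0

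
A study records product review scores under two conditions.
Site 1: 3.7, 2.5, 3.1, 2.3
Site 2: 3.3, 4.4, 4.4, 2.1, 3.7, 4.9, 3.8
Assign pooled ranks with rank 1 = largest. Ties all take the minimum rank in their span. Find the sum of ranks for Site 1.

32

Sorted (descending): 4.9, 4.4, 4.4, 3.8, 3.7, 3.7, 3.3, 3.1, 2.5, 2.3, 2.1
The 2 values of 4.4 occupy positions 2–3 → each gets rank 2.
The 2 values of 3.7 occupy positions 5–6 → each gets rank 5.
Site 1 values → pooled ranks: 3.7→5, 2.5→9, 3.1→8, 2.3→10
Rank sum = 5 + 9 + 8 + 10 = 32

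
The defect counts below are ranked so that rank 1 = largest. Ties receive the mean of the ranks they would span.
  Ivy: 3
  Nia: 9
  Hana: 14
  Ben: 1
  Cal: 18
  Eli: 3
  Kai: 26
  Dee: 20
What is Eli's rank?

Sorted (descending): 26, 20, 18, 14, 9, 3, 3, 1
The 2 values of 3 occupy positions 6–7 → average rank (6+7)/2 = 6.5.
Eli has value 3 → rank 6.5.

6.5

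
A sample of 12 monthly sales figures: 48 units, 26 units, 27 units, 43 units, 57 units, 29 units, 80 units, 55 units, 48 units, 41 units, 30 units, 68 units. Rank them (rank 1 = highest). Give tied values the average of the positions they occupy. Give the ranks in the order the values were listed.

Sorted (descending): 80, 68, 57, 55, 48, 48, 43, 41, 30, 29, 27, 26
The 2 values of 48 occupy positions 5–6 → average rank (5+6)/2 = 5.5.

5.5, 12, 11, 7, 3, 10, 1, 4, 5.5, 8, 9, 2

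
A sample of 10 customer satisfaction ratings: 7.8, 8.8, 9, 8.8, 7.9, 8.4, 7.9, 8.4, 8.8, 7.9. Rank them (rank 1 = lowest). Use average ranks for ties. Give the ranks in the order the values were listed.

1, 8, 10, 8, 3, 5.5, 3, 5.5, 8, 3

Sorted (ascending): 7.8, 7.9, 7.9, 7.9, 8.4, 8.4, 8.8, 8.8, 8.8, 9
The 3 values of 7.9 occupy positions 2–4 → average rank 3.
The 2 values of 8.4 occupy positions 5–6 → average rank (5+6)/2 = 5.5.
The 3 values of 8.8 occupy positions 7–9 → average rank 8.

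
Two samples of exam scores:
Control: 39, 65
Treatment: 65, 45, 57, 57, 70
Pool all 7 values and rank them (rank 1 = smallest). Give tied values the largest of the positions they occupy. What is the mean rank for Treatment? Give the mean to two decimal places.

Sorted (ascending): 39, 45, 57, 57, 65, 65, 70
The 2 values of 57 occupy positions 3–4 → each gets rank 4.
The 2 values of 65 occupy positions 5–6 → each gets rank 6.
Treatment values → pooled ranks: 65→6, 45→2, 57→4, 57→4, 70→7
Mean rank = (6 + 2 + 4 + 4 + 7) / 5 = 4.60

4.60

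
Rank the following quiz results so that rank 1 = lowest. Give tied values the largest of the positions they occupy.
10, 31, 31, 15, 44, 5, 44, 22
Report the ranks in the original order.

2, 6, 6, 3, 8, 1, 8, 4

Sorted (ascending): 5, 10, 15, 22, 31, 31, 44, 44
The 2 values of 31 occupy positions 5–6 → each gets rank 6.
The 2 values of 44 occupy positions 7–8 → each gets rank 8.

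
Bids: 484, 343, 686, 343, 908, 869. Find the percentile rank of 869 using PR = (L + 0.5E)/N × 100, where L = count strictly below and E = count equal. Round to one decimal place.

N = 6.
Strictly below 869: 4. Equal to 869: 1.
PR = (4 + 0.5·1)/6 × 100 = 75.0

75.0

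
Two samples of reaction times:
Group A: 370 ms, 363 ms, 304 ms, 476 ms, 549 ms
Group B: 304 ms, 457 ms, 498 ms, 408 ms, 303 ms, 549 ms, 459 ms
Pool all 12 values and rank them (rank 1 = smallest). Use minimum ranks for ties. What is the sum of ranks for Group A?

31

Sorted (ascending): 303, 304, 304, 363, 370, 408, 457, 459, 476, 498, 549, 549
The 2 values of 304 occupy positions 2–3 → each gets rank 2.
The 2 values of 549 occupy positions 11–12 → each gets rank 11.
Group A values → pooled ranks: 370→5, 363→4, 304→2, 476→9, 549→11
Rank sum = 5 + 4 + 2 + 9 + 11 = 31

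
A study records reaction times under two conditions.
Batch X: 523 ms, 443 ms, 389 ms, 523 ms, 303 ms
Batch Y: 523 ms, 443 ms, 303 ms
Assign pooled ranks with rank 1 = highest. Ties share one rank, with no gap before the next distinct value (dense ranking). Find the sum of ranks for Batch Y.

Sorted (descending): 523, 523, 523, 443, 443, 389, 303, 303
The 3 values of 523 share dense rank 1.
The 2 values of 443 share dense rank 2.
The 2 values of 303 share dense rank 4.
Remaining distinct values take the next consecutive integers.
Batch Y values → pooled ranks: 523→1, 443→2, 303→4
Rank sum = 1 + 2 + 4 = 7

7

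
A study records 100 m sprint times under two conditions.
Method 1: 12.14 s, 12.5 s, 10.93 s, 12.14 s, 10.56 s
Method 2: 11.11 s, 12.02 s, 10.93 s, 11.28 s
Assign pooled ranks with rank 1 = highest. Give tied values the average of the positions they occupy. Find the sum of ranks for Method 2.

22.5

Sorted (descending): 12.5, 12.14, 12.14, 12.02, 11.28, 11.11, 10.93, 10.93, 10.56
The 2 values of 12.14 occupy positions 2–3 → average rank (2+3)/2 = 2.5.
The 2 values of 10.93 occupy positions 7–8 → average rank (7+8)/2 = 7.5.
Method 2 values → pooled ranks: 11.11→6, 12.02→4, 10.93→7.5, 11.28→5
Rank sum = 6 + 4 + 7.5 + 5 = 22.5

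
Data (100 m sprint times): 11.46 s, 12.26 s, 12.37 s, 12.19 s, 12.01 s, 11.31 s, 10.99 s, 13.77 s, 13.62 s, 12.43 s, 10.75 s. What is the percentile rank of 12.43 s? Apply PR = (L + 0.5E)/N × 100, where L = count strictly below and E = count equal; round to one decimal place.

N = 11.
Strictly below 12.43: 8. Equal to 12.43: 1.
PR = (8 + 0.5·1)/11 × 100 = 77.3

77.3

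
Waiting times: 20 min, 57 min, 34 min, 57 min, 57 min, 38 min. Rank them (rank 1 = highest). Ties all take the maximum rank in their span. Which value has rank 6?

20

Sorted (descending): 57, 57, 57, 38, 34, 20
The 3 values of 57 occupy positions 1–3 → each gets rank 3.
Rank 6 → value 20.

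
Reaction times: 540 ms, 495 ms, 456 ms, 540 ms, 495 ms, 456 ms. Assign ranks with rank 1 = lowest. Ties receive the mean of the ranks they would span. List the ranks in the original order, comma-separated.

Sorted (ascending): 456, 456, 495, 495, 540, 540
The 2 values of 456 occupy positions 1–2 → average rank (1+2)/2 = 1.5.
The 2 values of 495 occupy positions 3–4 → average rank (3+4)/2 = 3.5.
The 2 values of 540 occupy positions 5–6 → average rank (5+6)/2 = 5.5.

5.5, 3.5, 1.5, 5.5, 3.5, 1.5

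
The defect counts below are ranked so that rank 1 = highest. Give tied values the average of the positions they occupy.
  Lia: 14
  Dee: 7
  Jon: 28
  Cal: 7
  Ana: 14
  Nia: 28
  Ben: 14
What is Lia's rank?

4

Sorted (descending): 28, 28, 14, 14, 14, 7, 7
The 2 values of 28 occupy positions 1–2 → average rank (1+2)/2 = 1.5.
The 3 values of 14 occupy positions 3–5 → average rank 4.
The 2 values of 7 occupy positions 6–7 → average rank (6+7)/2 = 6.5.
Lia has value 14 → rank 4.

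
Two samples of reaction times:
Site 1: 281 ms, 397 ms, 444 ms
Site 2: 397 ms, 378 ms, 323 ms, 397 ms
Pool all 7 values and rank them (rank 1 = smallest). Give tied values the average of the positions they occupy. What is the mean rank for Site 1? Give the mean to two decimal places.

4.33

Sorted (ascending): 281, 323, 378, 397, 397, 397, 444
The 3 values of 397 occupy positions 4–6 → average rank 5.
Site 1 values → pooled ranks: 281→1, 397→5, 444→7
Mean rank = (1 + 5 + 7) / 3 = 4.33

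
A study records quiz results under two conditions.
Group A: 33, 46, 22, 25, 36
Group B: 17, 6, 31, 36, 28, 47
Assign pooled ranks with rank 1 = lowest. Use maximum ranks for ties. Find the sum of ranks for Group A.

33

Sorted (ascending): 6, 17, 22, 25, 28, 31, 33, 36, 36, 46, 47
The 2 values of 36 occupy positions 8–9 → each gets rank 9.
Group A values → pooled ranks: 33→7, 46→10, 22→3, 25→4, 36→9
Rank sum = 7 + 10 + 3 + 4 + 9 = 33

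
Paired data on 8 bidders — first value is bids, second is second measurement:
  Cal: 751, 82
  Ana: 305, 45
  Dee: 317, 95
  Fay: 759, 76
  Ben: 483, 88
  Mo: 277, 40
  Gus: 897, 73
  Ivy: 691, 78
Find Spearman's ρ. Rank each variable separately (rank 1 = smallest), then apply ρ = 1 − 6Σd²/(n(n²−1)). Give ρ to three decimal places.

0.190

Ranks of variable 1: 6, 2, 3, 7, 4, 1, 8, 5
Ranks of variable 2: 6, 2, 8, 4, 7, 1, 3, 5
d = r₁ − r₂: 0, 0, -5, 3, -3, 0, 5, 0
d²: 0, 0, 25, 9, 9, 0, 25, 0; Σd² = 68
ρ = 1 − 6·68/(8·63) = 1 − 408/504 = 0.190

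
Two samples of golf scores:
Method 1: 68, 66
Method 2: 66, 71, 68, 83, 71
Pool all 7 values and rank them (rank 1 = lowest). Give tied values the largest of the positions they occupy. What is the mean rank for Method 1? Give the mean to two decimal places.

Sorted (ascending): 66, 66, 68, 68, 71, 71, 83
The 2 values of 66 occupy positions 1–2 → each gets rank 2.
The 2 values of 68 occupy positions 3–4 → each gets rank 4.
The 2 values of 71 occupy positions 5–6 → each gets rank 6.
Method 1 values → pooled ranks: 68→4, 66→2
Mean rank = (4 + 2) / 2 = 3.00

3.00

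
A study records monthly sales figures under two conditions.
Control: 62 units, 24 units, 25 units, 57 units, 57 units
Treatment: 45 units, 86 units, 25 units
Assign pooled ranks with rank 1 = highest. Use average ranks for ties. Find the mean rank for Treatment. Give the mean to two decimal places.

Sorted (descending): 86, 62, 57, 57, 45, 25, 25, 24
The 2 values of 57 occupy positions 3–4 → average rank (3+4)/2 = 3.5.
The 2 values of 25 occupy positions 6–7 → average rank (6+7)/2 = 6.5.
Treatment values → pooled ranks: 45→5, 86→1, 25→6.5
Mean rank = (5 + 1 + 6.5) / 3 = 4.17

4.17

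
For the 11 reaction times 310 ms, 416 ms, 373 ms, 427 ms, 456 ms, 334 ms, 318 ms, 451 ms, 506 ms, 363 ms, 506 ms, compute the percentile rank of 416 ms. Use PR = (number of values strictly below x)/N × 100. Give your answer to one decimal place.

N = 11.
Strictly below 416: 5. Equal to 416: 1.
PR = 5/11 × 100 = 45.5

45.5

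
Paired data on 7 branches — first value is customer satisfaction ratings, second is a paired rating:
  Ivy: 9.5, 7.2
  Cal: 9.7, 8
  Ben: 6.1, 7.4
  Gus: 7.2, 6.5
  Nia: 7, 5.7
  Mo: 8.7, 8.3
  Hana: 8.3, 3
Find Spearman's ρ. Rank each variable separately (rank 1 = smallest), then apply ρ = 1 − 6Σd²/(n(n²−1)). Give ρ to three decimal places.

Ranks of variable 1: 6, 7, 1, 3, 2, 5, 4
Ranks of variable 2: 4, 6, 5, 3, 2, 7, 1
d = r₁ − r₂: 2, 1, -4, 0, 0, -2, 3
d²: 4, 1, 16, 0, 0, 4, 9; Σd² = 34
ρ = 1 − 6·34/(7·48) = 1 − 204/336 = 0.393

0.393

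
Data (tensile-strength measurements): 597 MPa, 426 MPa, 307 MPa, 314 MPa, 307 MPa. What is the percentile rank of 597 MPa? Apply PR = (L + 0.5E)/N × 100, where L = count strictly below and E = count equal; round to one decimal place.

90.0

N = 5.
Strictly below 597: 4. Equal to 597: 1.
PR = (4 + 0.5·1)/5 × 100 = 90.0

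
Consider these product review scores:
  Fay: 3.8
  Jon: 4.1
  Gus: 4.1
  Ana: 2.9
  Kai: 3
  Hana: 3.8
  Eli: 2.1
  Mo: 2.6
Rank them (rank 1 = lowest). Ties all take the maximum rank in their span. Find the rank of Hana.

Sorted (ascending): 2.1, 2.6, 2.9, 3, 3.8, 3.8, 4.1, 4.1
The 2 values of 3.8 occupy positions 5–6 → each gets rank 6.
The 2 values of 4.1 occupy positions 7–8 → each gets rank 8.
Hana has value 3.8 → rank 6.

6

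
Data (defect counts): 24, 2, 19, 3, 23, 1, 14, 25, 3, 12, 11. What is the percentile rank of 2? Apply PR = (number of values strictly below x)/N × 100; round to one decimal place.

9.1

N = 11.
Strictly below 2: 1. Equal to 2: 1.
PR = 1/11 × 100 = 9.1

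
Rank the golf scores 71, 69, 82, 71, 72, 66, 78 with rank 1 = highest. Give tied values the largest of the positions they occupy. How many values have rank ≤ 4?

Sorted (descending): 82, 78, 72, 71, 71, 69, 66
The 2 values of 71 occupy positions 4–5 → each gets rank 5.
Ranks ≤ 4: {1, 2, 3} → 3 values.

3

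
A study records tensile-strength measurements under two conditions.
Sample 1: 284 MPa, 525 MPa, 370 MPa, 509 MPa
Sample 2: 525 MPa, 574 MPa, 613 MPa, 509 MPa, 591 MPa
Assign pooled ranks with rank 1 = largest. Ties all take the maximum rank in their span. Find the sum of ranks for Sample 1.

29

Sorted (descending): 613, 591, 574, 525, 525, 509, 509, 370, 284
The 2 values of 525 occupy positions 4–5 → each gets rank 5.
The 2 values of 509 occupy positions 6–7 → each gets rank 7.
Sample 1 values → pooled ranks: 284→9, 525→5, 370→8, 509→7
Rank sum = 9 + 5 + 8 + 7 = 29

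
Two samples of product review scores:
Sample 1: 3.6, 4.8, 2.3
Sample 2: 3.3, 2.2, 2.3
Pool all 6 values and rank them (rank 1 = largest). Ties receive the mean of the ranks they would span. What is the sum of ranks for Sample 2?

13.5

Sorted (descending): 4.8, 3.6, 3.3, 2.3, 2.3, 2.2
The 2 values of 2.3 occupy positions 4–5 → average rank (4+5)/2 = 4.5.
Sample 2 values → pooled ranks: 3.3→3, 2.2→6, 2.3→4.5
Rank sum = 3 + 6 + 4.5 = 13.5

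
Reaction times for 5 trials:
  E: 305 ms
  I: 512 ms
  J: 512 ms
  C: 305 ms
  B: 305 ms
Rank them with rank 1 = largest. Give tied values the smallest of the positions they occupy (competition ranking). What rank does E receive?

Sorted (descending): 512, 512, 305, 305, 305
The 2 values of 512 occupy positions 1–2 → each gets rank 1.
The 3 values of 305 occupy positions 3–5 → each gets rank 3.
E has value 305 ms → rank 3.

3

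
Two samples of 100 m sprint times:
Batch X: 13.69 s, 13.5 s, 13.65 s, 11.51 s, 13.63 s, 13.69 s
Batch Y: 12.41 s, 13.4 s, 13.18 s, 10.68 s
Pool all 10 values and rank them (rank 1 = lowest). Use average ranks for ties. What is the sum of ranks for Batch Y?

13

Sorted (ascending): 10.68, 11.51, 12.41, 13.18, 13.4, 13.5, 13.63, 13.65, 13.69, 13.69
The 2 values of 13.69 occupy positions 9–10 → average rank (9+10)/2 = 9.5.
Batch Y values → pooled ranks: 12.41→3, 13.4→5, 13.18→4, 10.68→1
Rank sum = 3 + 5 + 4 + 1 = 13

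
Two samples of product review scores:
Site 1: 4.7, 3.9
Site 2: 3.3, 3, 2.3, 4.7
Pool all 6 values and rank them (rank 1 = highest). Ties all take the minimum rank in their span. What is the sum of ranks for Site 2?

16

Sorted (descending): 4.7, 4.7, 3.9, 3.3, 3, 2.3
The 2 values of 4.7 occupy positions 1–2 → each gets rank 1.
Site 2 values → pooled ranks: 3.3→4, 3→5, 2.3→6, 4.7→1
Rank sum = 4 + 5 + 6 + 1 = 16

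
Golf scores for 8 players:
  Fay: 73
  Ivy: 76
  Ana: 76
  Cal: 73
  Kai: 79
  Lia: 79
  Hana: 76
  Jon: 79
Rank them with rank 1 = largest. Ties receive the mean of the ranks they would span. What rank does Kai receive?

2

Sorted (descending): 79, 79, 79, 76, 76, 76, 73, 73
The 3 values of 79 occupy positions 1–3 → average rank 2.
The 3 values of 76 occupy positions 4–6 → average rank 5.
The 2 values of 73 occupy positions 7–8 → average rank (7+8)/2 = 7.5.
Kai has value 79 → rank 2.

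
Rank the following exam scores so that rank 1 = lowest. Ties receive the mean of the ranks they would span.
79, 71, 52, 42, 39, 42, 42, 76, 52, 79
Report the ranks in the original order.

Sorted (ascending): 39, 42, 42, 42, 52, 52, 71, 76, 79, 79
The 3 values of 42 occupy positions 2–4 → average rank 3.
The 2 values of 52 occupy positions 5–6 → average rank (5+6)/2 = 5.5.
The 2 values of 79 occupy positions 9–10 → average rank (9+10)/2 = 9.5.

9.5, 7, 5.5, 3, 1, 3, 3, 8, 5.5, 9.5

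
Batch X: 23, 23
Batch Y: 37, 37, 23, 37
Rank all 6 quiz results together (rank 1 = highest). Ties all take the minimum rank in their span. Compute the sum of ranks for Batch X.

8

Sorted (descending): 37, 37, 37, 23, 23, 23
The 3 values of 37 occupy positions 1–3 → each gets rank 1.
The 3 values of 23 occupy positions 4–6 → each gets rank 4.
Batch X values → pooled ranks: 23→4, 23→4
Rank sum = 4 + 4 = 8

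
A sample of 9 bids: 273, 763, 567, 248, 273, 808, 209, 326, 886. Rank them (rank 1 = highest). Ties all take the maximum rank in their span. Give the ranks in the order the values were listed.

Sorted (descending): 886, 808, 763, 567, 326, 273, 273, 248, 209
The 2 values of 273 occupy positions 6–7 → each gets rank 7.

7, 3, 4, 8, 7, 2, 9, 5, 1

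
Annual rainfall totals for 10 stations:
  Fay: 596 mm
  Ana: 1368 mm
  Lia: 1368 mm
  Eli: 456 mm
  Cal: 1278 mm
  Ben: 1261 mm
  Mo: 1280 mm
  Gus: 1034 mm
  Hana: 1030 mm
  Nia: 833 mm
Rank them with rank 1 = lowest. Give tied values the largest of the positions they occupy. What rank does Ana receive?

Sorted (ascending): 456, 596, 833, 1030, 1034, 1261, 1278, 1280, 1368, 1368
The 2 values of 1368 occupy positions 9–10 → each gets rank 10.
Ana has value 1368 mm → rank 10.

10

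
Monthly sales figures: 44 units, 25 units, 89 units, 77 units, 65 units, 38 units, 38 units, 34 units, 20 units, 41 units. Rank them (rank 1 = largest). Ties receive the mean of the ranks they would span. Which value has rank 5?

Sorted (descending): 89, 77, 65, 44, 41, 38, 38, 34, 25, 20
The 2 values of 38 occupy positions 6–7 → average rank (6+7)/2 = 6.5.
Rank 5 → value 41.

41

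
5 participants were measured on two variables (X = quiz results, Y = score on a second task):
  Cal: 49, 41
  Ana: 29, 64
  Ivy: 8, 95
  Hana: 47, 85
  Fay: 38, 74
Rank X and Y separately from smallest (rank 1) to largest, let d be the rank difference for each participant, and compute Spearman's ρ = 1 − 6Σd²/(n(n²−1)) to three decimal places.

Ranks of variable 1: 5, 2, 1, 4, 3
Ranks of variable 2: 1, 2, 5, 4, 3
d = r₁ − r₂: 4, 0, -4, 0, 0
d²: 16, 0, 16, 0, 0; Σd² = 32
ρ = 1 − 6·32/(5·24) = 1 − 192/120 = -0.600

-0.600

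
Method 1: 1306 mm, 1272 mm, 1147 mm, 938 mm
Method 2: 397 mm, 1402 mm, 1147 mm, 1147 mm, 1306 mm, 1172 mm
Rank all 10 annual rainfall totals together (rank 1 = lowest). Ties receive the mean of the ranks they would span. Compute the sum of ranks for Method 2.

33.5

Sorted (ascending): 397, 938, 1147, 1147, 1147, 1172, 1272, 1306, 1306, 1402
The 3 values of 1147 occupy positions 3–5 → average rank 4.
The 2 values of 1306 occupy positions 8–9 → average rank (8+9)/2 = 8.5.
Method 2 values → pooled ranks: 397→1, 1402→10, 1147→4, 1147→4, 1306→8.5, 1172→6
Rank sum = 1 + 10 + 4 + 4 + 8.5 + 6 = 33.5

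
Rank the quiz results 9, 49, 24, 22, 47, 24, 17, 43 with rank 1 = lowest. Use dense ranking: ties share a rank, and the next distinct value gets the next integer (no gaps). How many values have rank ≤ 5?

Sorted (ascending): 9, 17, 22, 24, 24, 43, 47, 49
The 2 values of 24 share dense rank 4.
Remaining distinct values take the next consecutive integers.
Ranks ≤ 5: {1, 2, 3, 4, 4, 5} → 6 values.

6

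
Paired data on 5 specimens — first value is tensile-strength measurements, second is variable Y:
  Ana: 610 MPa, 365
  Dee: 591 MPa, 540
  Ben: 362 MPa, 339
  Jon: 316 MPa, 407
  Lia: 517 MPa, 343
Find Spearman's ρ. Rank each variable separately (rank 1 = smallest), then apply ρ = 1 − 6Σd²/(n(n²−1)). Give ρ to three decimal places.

0.200

Ranks of variable 1: 5, 4, 2, 1, 3
Ranks of variable 2: 3, 5, 1, 4, 2
d = r₁ − r₂: 2, -1, 1, -3, 1
d²: 4, 1, 1, 9, 1; Σd² = 16
ρ = 1 − 6·16/(5·24) = 1 − 96/120 = 0.200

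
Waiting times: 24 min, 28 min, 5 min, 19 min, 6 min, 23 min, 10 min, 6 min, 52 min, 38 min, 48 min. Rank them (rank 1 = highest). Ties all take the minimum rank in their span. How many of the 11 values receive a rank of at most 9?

10

Sorted (descending): 52, 48, 38, 28, 24, 23, 19, 10, 6, 6, 5
The 2 values of 6 occupy positions 9–10 → each gets rank 9.
Ranks ≤ 9: {1, 2, 3, 4, 5, 6, 7, 8, 9, 9} → 10 values.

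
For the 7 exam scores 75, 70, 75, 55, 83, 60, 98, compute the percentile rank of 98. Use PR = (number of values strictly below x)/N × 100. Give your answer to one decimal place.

N = 7.
Strictly below 98: 6. Equal to 98: 1.
PR = 6/7 × 100 = 85.7

85.7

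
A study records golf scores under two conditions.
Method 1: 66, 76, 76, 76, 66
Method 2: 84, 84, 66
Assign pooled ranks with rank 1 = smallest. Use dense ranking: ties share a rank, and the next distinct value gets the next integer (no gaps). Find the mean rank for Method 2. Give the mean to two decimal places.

2.33

Sorted (ascending): 66, 66, 66, 76, 76, 76, 84, 84
The 3 values of 66 share dense rank 1.
The 3 values of 76 share dense rank 2.
The 2 values of 84 share dense rank 3.
Method 2 values → pooled ranks: 84→3, 84→3, 66→1
Mean rank = (3 + 3 + 1) / 3 = 2.33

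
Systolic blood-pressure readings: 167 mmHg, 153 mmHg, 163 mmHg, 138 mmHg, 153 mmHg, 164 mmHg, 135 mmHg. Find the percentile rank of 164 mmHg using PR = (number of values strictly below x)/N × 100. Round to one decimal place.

N = 7.
Strictly below 164: 5. Equal to 164: 1.
PR = 5/7 × 100 = 71.4

71.4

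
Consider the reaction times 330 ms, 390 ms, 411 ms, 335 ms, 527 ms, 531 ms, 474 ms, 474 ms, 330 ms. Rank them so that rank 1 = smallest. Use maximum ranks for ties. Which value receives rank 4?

Sorted (ascending): 330, 330, 335, 390, 411, 474, 474, 527, 531
The 2 values of 330 occupy positions 1–2 → each gets rank 2.
The 2 values of 474 occupy positions 6–7 → each gets rank 7.
Rank 4 → value 390.

390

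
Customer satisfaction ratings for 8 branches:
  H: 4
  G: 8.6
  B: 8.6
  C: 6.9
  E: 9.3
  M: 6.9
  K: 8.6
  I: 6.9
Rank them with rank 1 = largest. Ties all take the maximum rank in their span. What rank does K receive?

Sorted (descending): 9.3, 8.6, 8.6, 8.6, 6.9, 6.9, 6.9, 4
The 3 values of 8.6 occupy positions 2–4 → each gets rank 4.
The 3 values of 6.9 occupy positions 5–7 → each gets rank 7.
K has value 8.6 → rank 4.

4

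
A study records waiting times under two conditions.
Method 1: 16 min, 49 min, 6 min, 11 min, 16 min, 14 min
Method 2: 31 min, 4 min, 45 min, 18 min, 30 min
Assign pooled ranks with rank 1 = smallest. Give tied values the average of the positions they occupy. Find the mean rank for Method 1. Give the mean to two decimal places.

Sorted (ascending): 4, 6, 11, 14, 16, 16, 18, 30, 31, 45, 49
The 2 values of 16 occupy positions 5–6 → average rank (5+6)/2 = 5.5.
Method 1 values → pooled ranks: 16→5.5, 49→11, 6→2, 11→3, 16→5.5, 14→4
Mean rank = (5.5 + 11 + 2 + 3 + 5.5 + 4) / 6 = 5.17

5.17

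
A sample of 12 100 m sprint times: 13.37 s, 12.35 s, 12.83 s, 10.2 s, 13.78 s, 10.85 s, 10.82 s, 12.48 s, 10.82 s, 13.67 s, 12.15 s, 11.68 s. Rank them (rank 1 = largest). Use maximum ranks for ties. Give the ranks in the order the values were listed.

Sorted (descending): 13.78, 13.67, 13.37, 12.83, 12.48, 12.35, 12.15, 11.68, 10.85, 10.82, 10.82, 10.2
The 2 values of 10.82 occupy positions 10–11 → each gets rank 11.

3, 6, 4, 12, 1, 9, 11, 5, 11, 2, 7, 8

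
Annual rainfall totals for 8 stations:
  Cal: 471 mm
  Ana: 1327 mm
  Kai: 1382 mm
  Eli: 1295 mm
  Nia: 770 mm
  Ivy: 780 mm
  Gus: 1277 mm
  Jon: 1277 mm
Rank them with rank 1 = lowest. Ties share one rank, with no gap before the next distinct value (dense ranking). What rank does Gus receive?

Sorted (ascending): 471, 770, 780, 1277, 1277, 1295, 1327, 1382
The 2 values of 1277 share dense rank 4.
Remaining distinct values take the next consecutive integers.
Gus has value 1277 mm → rank 4.

4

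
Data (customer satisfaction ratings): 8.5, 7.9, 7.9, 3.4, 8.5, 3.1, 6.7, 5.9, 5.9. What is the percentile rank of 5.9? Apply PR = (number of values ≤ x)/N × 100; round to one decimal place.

N = 9.
Strictly below 5.9: 2. Equal to 5.9: 2.
PR = 4/9 × 100 = 44.4

44.4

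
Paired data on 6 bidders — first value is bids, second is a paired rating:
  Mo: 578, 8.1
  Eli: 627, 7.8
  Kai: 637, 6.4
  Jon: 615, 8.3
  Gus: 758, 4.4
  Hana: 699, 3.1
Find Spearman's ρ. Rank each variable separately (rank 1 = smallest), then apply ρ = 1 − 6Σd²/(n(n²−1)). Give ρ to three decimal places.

Ranks of variable 1: 1, 3, 4, 2, 6, 5
Ranks of variable 2: 5, 4, 3, 6, 2, 1
d = r₁ − r₂: -4, -1, 1, -4, 4, 4
d²: 16, 1, 1, 16, 16, 16; Σd² = 66
ρ = 1 − 6·66/(6·35) = 1 − 396/210 = -0.886

-0.886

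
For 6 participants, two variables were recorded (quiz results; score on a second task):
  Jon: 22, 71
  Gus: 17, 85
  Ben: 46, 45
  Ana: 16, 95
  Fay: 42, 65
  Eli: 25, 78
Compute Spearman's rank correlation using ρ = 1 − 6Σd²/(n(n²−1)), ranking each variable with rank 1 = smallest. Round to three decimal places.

-0.943

Ranks of variable 1: 3, 2, 6, 1, 5, 4
Ranks of variable 2: 3, 5, 1, 6, 2, 4
d = r₁ − r₂: 0, -3, 5, -5, 3, 0
d²: 0, 9, 25, 25, 9, 0; Σd² = 68
ρ = 1 − 6·68/(6·35) = 1 − 408/210 = -0.943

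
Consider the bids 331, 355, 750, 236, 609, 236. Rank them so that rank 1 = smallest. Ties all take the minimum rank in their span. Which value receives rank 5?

Sorted (ascending): 236, 236, 331, 355, 609, 750
The 2 values of 236 occupy positions 1–2 → each gets rank 1.
Rank 5 → value 609.

609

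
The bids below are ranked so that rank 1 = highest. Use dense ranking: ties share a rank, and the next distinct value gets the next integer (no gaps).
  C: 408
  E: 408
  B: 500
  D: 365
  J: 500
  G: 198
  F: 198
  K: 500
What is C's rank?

2

Sorted (descending): 500, 500, 500, 408, 408, 365, 198, 198
The 3 values of 500 share dense rank 1.
The 2 values of 408 share dense rank 2.
The 2 values of 198 share dense rank 4.
Remaining distinct values take the next consecutive integers.
C has value 408 → rank 2.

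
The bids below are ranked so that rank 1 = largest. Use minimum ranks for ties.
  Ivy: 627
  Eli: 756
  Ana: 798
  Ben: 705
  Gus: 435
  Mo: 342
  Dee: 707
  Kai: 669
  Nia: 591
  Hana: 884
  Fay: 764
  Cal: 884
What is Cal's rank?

Sorted (descending): 884, 884, 798, 764, 756, 707, 705, 669, 627, 591, 435, 342
The 2 values of 884 occupy positions 1–2 → each gets rank 1.
Cal has value 884 → rank 1.

1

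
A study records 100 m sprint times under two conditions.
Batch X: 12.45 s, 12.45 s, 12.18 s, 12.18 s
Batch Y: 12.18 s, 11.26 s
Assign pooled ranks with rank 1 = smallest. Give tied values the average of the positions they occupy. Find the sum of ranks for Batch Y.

Sorted (ascending): 11.26, 12.18, 12.18, 12.18, 12.45, 12.45
The 3 values of 12.18 occupy positions 2–4 → average rank 3.
The 2 values of 12.45 occupy positions 5–6 → average rank (5+6)/2 = 5.5.
Batch Y values → pooled ranks: 12.18→3, 11.26→1
Rank sum = 3 + 1 = 4

4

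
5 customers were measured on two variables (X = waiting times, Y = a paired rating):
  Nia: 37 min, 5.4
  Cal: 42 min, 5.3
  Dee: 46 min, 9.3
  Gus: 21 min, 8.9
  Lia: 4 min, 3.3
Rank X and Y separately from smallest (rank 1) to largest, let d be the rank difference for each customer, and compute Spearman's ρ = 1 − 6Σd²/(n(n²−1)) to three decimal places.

Ranks of variable 1: 3, 4, 5, 2, 1
Ranks of variable 2: 3, 2, 5, 4, 1
d = r₁ − r₂: 0, 2, 0, -2, 0
d²: 0, 4, 0, 4, 0; Σd² = 8
ρ = 1 − 6·8/(5·24) = 1 − 48/120 = 0.600

0.600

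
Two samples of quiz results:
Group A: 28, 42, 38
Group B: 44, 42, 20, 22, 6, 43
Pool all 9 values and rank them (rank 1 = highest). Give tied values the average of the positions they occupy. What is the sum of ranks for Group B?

30.5

Sorted (descending): 44, 43, 42, 42, 38, 28, 22, 20, 6
The 2 values of 42 occupy positions 3–4 → average rank (3+4)/2 = 3.5.
Group B values → pooled ranks: 44→1, 42→3.5, 20→8, 22→7, 6→9, 43→2
Rank sum = 1 + 3.5 + 8 + 7 + 9 + 2 = 30.5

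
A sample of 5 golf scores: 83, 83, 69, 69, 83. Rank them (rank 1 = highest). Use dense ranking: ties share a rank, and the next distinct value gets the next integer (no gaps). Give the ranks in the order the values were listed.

Sorted (descending): 83, 83, 83, 69, 69
The 3 values of 83 share dense rank 1.
The 2 values of 69 share dense rank 2.

1, 1, 2, 2, 1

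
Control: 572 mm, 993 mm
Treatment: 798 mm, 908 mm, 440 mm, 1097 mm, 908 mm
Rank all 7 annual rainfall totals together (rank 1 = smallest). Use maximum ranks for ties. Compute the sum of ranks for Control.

8

Sorted (ascending): 440, 572, 798, 908, 908, 993, 1097
The 2 values of 908 occupy positions 4–5 → each gets rank 5.
Control values → pooled ranks: 572→2, 993→6
Rank sum = 2 + 6 = 8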